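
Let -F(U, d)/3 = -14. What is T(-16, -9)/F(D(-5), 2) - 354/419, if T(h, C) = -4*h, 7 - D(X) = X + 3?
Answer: 5974/8799 ≈ 0.67894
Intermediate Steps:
D(X) = 4 - X (D(X) = 7 - (X + 3) = 7 - (3 + X) = 7 + (-3 - X) = 4 - X)
F(U, d) = 42 (F(U, d) = -3*(-14) = 42)
T(-16, -9)/F(D(-5), 2) - 354/419 = -4*(-16)/42 - 354/419 = 64*(1/42) - 354*1/419 = 32/21 - 354/419 = 5974/8799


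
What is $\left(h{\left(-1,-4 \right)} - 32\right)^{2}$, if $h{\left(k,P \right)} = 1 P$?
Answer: $1296$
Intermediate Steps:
$h{\left(k,P \right)} = P$
$\left(h{\left(-1,-4 \right)} - 32\right)^{2} = \left(-4 - 32\right)^{2} = \left(-36\right)^{2} = 1296$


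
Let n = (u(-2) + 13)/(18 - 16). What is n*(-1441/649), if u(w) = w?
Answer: -1441/118 ≈ -12.212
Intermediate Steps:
n = 11/2 (n = (-2 + 13)/(18 - 16) = 11/2 ≈ 5.5000)
n*(-1441/649) = 11*(-1441/649)/2 = 11*(-1441*1/649)/2 = (11/2)*(-131/59) = -1441/118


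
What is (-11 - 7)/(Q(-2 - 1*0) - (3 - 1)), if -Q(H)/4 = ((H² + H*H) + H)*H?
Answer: -9/23 ≈ -0.39130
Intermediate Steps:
Q(H) = -4*H*(H + 2*H²) (Q(H) = -4*((H² + H*H) + H)*H = -4*((H² + H²) + H)*H = -4*(2*H² + H)*H = -4*(H + 2*H²)*H = -4*H*(H + 2*H²))
(-11 - 7)/(Q(-2 - 1*0) - (3 - 1)) = (-11 - 7)/((-2 - 1*0)²*(-4 - 8*(-2 - 1*0)) - (3 - 1)) = -18/((-2 + 0)²*(-4 - 8*(-2 + 0)) - 1*2) = -18/((-2)²*(-4 - 8*(-2)) - 2) = -18/(4*(-4 + 16) - 2) = -18/(4*12 - 2) = -18/(48 - 2) = -18/46 = (1/46)*(-18) = -9/23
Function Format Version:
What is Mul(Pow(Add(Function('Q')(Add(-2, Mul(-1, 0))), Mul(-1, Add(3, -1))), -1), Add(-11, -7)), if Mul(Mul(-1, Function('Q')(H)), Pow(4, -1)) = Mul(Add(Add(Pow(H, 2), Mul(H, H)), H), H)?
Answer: Rational(-9, 23) ≈ -0.39130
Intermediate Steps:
Function('Q')(H) = Mul(-4, H, Add(H, Mul(2, Pow(H, 2)))) (Function('Q')(H) = Mul(-4, Mul(Add(Add(Pow(H, 2), Mul(H, H)), H), H)) = Mul(-4, Mul(Add(Add(Pow(H, 2), Pow(H, 2)), H), H)) = Mul(-4, Mul(Add(Mul(2, Pow(H, 2)), H), H)) = Mul(-4, Mul(Add(H, Mul(2, Pow(H, 2))), H)) = Mul(-4, Mul(H, Add(H, Mul(2, Pow(H, 2))))) = Mul(-4, H, Add(H, Mul(2, Pow(H, 2)))))
Mul(Pow(Add(Function('Q')(Add(-2, Mul(-1, 0))), Mul(-1, Add(3, -1))), -1), Add(-11, -7)) = Mul(Pow(Add(Mul(Pow(Add(-2, Mul(-1, 0)), 2), Add(-4, Mul(-8, Add(-2, Mul(-1, 0))))), Mul(-1, Add(3, -1))), -1), Add(-11, -7)) = Mul(Pow(Add(Mul(Pow(Add(-2, 0), 2), Add(-4, Mul(-8, Add(-2, 0)))), Mul(-1, 2)), -1), -18) = Mul(Pow(Add(Mul(Pow(-2, 2), Add(-4, Mul(-8, -2))), -2), -1), -18) = Mul(Pow(Add(Mul(4, Add(-4, 16)), -2), -1), -18) = Mul(Pow(Add(Mul(4, 12), -2), -1), -18) = Mul(Pow(Add(48, -2), -1), -18) = Mul(Pow(46, -1), -18) = Mul(Rational(1, 46), -18) = Rational(-9, 23)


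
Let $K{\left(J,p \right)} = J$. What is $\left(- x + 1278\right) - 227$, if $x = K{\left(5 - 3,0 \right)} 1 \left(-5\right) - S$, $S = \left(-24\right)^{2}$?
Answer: $1637$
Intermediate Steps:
$S = 576$
$x = -586$ ($x = \left(5 - 3\right) 1 \left(-5\right) - 576 = 2 \cdot 1 \left(-5\right) - 576 = 2 \left(-5\right) - 576 = -10 - 576 = -586$)
$\left(- x + 1278\right) - 227 = \left(\left(-1\right) \left(-586\right) + 1278\right) - 227 = \left(586 + 1278\right) - 227 = 1864 - 227 = 1637$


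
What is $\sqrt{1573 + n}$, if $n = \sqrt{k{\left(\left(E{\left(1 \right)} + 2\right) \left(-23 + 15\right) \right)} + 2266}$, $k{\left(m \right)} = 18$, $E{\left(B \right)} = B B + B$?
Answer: $\sqrt{1573 + 2 \sqrt{571}} \approx 40.259$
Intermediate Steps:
$E{\left(B \right)} = B + B^{2}$ ($E{\left(B \right)} = B^{2} + B = B + B^{2}$)
$n = 2 \sqrt{571}$ ($n = \sqrt{18 + 2266} = \sqrt{2284} = 2 \sqrt{571} \approx 47.791$)
$\sqrt{1573 + n} = \sqrt{1573 + 2 \sqrt{571}}$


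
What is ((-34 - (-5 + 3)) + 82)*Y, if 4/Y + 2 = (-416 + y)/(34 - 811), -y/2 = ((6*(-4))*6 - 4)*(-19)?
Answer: 77700/2243 ≈ 34.641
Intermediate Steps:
y = -5624 (y = -2*((6*(-4))*6 - 4)*(-19) = -2*(-24*6 - 4)*(-19) = -2*(-144 - 4)*(-19) = -(-296)*(-19) = -2*2812 = -5624)
Y = 1554/2243 (Y = 4/(-2 + (-416 - 5624)/(34 - 811)) = 4/(-2 - 6040/(-777)) = 4/(-2 - 6040*(-1/777)) = 4/(-2 + 6040/777) = 4/(4486/777) = 4*(777/4486) = 1554/2243 ≈ 0.69282)
((-34 - (-5 + 3)) + 82)*Y = ((-34 - (-5 + 3)) + 82)*(1554/2243) = ((-34 - 1*(-2)) + 82)*(1554/2243) = ((-34 + 2) + 82)*(1554/2243) = (-32 + 82)*(1554/2243) = 50*(1554/2243) = 77700/2243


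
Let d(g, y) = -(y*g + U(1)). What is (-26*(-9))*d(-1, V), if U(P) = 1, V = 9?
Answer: 1872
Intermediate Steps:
d(g, y) = -1 - g*y (d(g, y) = -(y*g + 1) = -(g*y + 1) = -(1 + g*y) = -1 - g*y)
(-26*(-9))*d(-1, V) = (-26*(-9))*(-1 - 1*(-1)*9) = 234*(-1 + 9) = 234*8 = 1872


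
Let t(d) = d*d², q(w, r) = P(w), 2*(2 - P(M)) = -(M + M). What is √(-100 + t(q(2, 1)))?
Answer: 6*I ≈ 6.0*I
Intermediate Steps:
P(M) = 2 + M (P(M) = 2 - (-1)*(M + M)/2 = 2 - (-1)*2*M/2 = 2 - (-1)*M = 2 + M)
q(w, r) = 2 + w
t(d) = d³
√(-100 + t(q(2, 1))) = √(-100 + (2 + 2)³) = √(-100 + 4³) = √(-100 + 64) = √(-36) = 6*I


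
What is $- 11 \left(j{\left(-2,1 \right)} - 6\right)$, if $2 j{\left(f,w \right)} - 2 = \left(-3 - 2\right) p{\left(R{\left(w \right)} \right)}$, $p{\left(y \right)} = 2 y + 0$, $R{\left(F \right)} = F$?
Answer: $110$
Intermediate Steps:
$p{\left(y \right)} = 2 y$
$j{\left(f,w \right)} = 1 - 5 w$ ($j{\left(f,w \right)} = 1 + \frac{\left(-3 - 2\right) 2 w}{2} = 1 + \frac{\left(-5\right) 2 w}{2} = 1 + \frac{\left(-10\right) w}{2} = 1 - 5 w$)
$- 11 \left(j{\left(-2,1 \right)} - 6\right) = - 11 \left(\left(1 - 5\right) - 6\right) = - 11 \left(-4 - 6\right) = \left(-11\right) \left(-10\right) = 110$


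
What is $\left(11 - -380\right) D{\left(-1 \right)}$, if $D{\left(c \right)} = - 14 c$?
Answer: $5474$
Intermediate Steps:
$\left(11 - -380\right) D{\left(-1 \right)} = \left(11 - -380\right) \left(\left(-14\right) \left(-1\right)\right) = \left(11 + 380\right) 14 = 391 \cdot 14 = 5474$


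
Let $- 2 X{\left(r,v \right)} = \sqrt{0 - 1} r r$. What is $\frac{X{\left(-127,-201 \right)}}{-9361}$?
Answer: $\frac{16129 i}{18722} \approx 0.8615 i$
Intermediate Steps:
$X{\left(r,v \right)} = - \frac{i r^{2}}{2}$ ($X{\left(r,v \right)} = - \frac{\sqrt{0 - 1} r r}{2} = - \frac{\sqrt{-1} r r}{2} = - \frac{i r r}{2} = - \frac{i r^{2}}{2}$)
$\frac{X{\left(-127,-201 \right)}}{-9361} = \frac{\left(- \frac{1}{2}\right) i \left(-127\right)^{2}}{-9361} = \left(- \frac{1}{2}\right) i 16129 \left(- \frac{1}{9361}\right) = - \frac{16129 i}{2} \left(- \frac{1}{9361}\right) = \frac{16129 i}{18722}$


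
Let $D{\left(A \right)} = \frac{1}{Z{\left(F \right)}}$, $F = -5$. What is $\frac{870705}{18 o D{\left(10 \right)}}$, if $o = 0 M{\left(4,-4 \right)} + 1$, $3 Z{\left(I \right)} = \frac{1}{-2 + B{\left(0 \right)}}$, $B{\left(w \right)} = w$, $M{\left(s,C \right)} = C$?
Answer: $- \frac{96745}{12} \approx -8062.1$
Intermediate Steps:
$Z{\left(I \right)} = - \frac{1}{6}$ ($Z{\left(I \right)} = \frac{1}{3 \left(-2 + 0\right)} = \frac{1}{3 \left(-2\right)} = \frac{1}{3} \left(- \frac{1}{2}\right) = - \frac{1}{6}$)
$o = 1$ ($o = 0 \left(-4\right) + 1 = 0 + 1 = 1$)
$D{\left(A \right)} = -6$ ($D{\left(A \right)} = \frac{1}{- \frac{1}{6}} = -6$)
$\frac{870705}{18 o D{\left(10 \right)}} = \frac{870705}{18 \cdot 1 \left(-6\right)} = \frac{870705}{18 \left(-6\right)} = \frac{870705}{-108} = 870705 \left(- \frac{1}{108}\right) = - \frac{96745}{12}$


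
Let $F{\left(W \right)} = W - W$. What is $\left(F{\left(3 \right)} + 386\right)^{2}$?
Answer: $148996$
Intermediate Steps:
$F{\left(W \right)} = 0$
$\left(F{\left(3 \right)} + 386\right)^{2} = \left(0 + 386\right)^{2} = 386^{2} = 148996$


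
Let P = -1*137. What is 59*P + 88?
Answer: -7995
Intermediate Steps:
P = -137
59*P + 88 = 59*(-137) + 88 = -8083 + 88 = -7995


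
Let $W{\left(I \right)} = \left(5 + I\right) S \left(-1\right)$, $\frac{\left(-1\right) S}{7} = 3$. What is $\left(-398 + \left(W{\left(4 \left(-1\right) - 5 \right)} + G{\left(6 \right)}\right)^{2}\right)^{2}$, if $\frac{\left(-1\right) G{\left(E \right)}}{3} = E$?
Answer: $100120036$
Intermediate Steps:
$G{\left(E \right)} = - 3 E$
$S = -21$ ($S = \left(-7\right) 3 = -21$)
$W{\left(I \right)} = 105 + 21 I$ ($W{\left(I \right)} = \left(5 + I\right) \left(-21\right) \left(-1\right) = \left(-105 - 21 I\right) \left(-1\right) = 105 + 21 I$)
$\left(-398 + \left(W{\left(4 \left(-1\right) - 5 \right)} + G{\left(6 \right)}\right)^{2}\right)^{2} = \left(-398 + \left(\left(105 + 21 \left(4 \left(-1\right) - 5\right)\right) - 18\right)^{2}\right)^{2} = \left(-398 + \left(\left(105 + 21 \left(-4 - 5\right)\right) - 18\right)^{2}\right)^{2} = \left(-398 + \left(\left(105 + 21 \left(-9\right)\right) - 18\right)^{2}\right)^{2} = \left(-398 + \left(\left(105 - 189\right) - 18\right)^{2}\right)^{2} = \left(-398 + \left(-84 - 18\right)^{2}\right)^{2} = \left(-398 + \left(-102\right)^{2}\right)^{2} = \left(-398 + 10404\right)^{2} = 10006^{2} = 100120036$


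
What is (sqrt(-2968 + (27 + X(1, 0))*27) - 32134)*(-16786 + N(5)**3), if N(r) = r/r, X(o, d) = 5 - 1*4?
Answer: 539369190 - 33570*I*sqrt(553) ≈ 5.3937e+8 - 7.8943e+5*I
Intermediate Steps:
X(o, d) = 1 (X(o, d) = 5 - 4 = 1)
N(r) = 1
(sqrt(-2968 + (27 + X(1, 0))*27) - 32134)*(-16786 + N(5)**3) = (sqrt(-2968 + (27 + 1)*27) - 32134)*(-16786 + 1**3) = (sqrt(-2968 + 28*27) - 32134)*(-16786 + 1) = (sqrt(-2968 + 756) - 32134)*(-16785) = (sqrt(-2212) - 32134)*(-16785) = (2*I*sqrt(553) - 32134)*(-16785) = (-32134 + 2*I*sqrt(553))*(-16785) = 539369190 - 33570*I*sqrt(553)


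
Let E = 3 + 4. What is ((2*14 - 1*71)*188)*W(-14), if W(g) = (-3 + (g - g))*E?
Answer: 169764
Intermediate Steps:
E = 7
W(g) = -21 (W(g) = (-3 + (g - g))*7 = (-3 + 0)*7 = -3*7 = -21)
((2*14 - 1*71)*188)*W(-14) = ((2*14 - 1*71)*188)*(-21) = ((28 - 71)*188)*(-21) = -43*188*(-21) = -8084*(-21) = 169764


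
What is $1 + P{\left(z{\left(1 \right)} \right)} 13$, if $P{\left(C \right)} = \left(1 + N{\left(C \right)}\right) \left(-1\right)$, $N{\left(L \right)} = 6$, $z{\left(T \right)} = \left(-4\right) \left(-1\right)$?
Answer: $-90$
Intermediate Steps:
$z{\left(T \right)} = 4$
$P{\left(C \right)} = -7$ ($P{\left(C \right)} = \left(1 + 6\right) \left(-1\right) = 7 \left(-1\right) = -7$)
$1 + P{\left(z{\left(1 \right)} \right)} 13 = 1 - 91 = -90$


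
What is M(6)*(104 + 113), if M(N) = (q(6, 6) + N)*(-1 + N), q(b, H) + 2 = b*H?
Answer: 43400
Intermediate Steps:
q(b, H) = -2 + H*b (q(b, H) = -2 + b*H = -2 + H*b)
M(N) = (-1 + N)*(34 + N) (M(N) = ((-2 + 6*6) + N)*(-1 + N) = ((-2 + 36) + N)*(-1 + N) = (34 + N)*(-1 + N) = (-1 + N)*(34 + N))
M(6)*(104 + 113) = (-34 + 6² + 33*6)*(104 + 113) = (-34 + 36 + 198)*217 = 200*217 = 43400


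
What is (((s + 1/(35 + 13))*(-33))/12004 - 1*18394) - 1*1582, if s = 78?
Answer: -3836711659/192064 ≈ -19976.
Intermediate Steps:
(((s + 1/(35 + 13))*(-33))/12004 - 1*18394) - 1*1582 = (((78 + 1/(35 + 13))*(-33))/12004 - 1*18394) - 1*1582 = (((78 + 1/48)*(-33))*(1/12004) - 18394) - 1582 = (((3745/48)*(-33))*(1/12004) - 18394) - 1582 = (-41195/16*1/12004 - 18394) - 1582 = (-41195/192064 - 18394) - 1582 = -3532866411/192064 - 1582 = -3836711659/192064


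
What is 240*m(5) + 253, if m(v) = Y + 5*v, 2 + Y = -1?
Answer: 5533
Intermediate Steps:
Y = -3 (Y = -2 - 1 = -3)
m(v) = -3 + 5*v
240*m(5) + 253 = 240*(-3 + 5*5) + 253 = 240*(-3 + 25) + 253 = 240*22 + 253 = 5280 + 253 = 5533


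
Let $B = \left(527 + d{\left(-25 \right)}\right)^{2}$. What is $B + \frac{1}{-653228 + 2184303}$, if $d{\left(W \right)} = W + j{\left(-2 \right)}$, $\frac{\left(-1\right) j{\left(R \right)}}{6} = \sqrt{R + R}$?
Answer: $\frac{385616549501}{1531075} - 12048 i \approx 2.5186 \cdot 10^{5} - 12048.0 i$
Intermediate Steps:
$j{\left(R \right)} = - 6 \sqrt{2} \sqrt{R}$ ($j{\left(R \right)} = - 6 \sqrt{R + R} = - 6 \sqrt{2 R} = - 6 \sqrt{2} \sqrt{R}$)
$d{\left(W \right)} = W - 12 i$ ($d{\left(W \right)} = W - 6 \sqrt{2} \sqrt{-2} = W - 6 \sqrt{2} i \sqrt{2} = W - 12 i$)
$B = \left(502 - 12 i\right)^{2}$ ($B = \left(527 - \left(25 + 12 i\right)\right)^{2} = \left(502 - 12 i\right)^{2} \approx 2.5186 \cdot 10^{5} - 12048.0 i$)
$B + \frac{1}{-653228 + 2184303} = \left(251860 - 12048 i\right) + \frac{1}{-653228 + 2184303} = \left(251860 - 12048 i\right) + \frac{1}{1531075} = \frac{385616549501}{1531075} - 12048 i$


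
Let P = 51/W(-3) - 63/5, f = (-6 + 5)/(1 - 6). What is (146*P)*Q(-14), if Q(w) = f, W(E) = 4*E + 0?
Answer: -24601/50 ≈ -492.02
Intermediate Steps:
f = ⅕ (f = -1/(-5) = -1*(-⅕) = ⅕ ≈ 0.20000)
W(E) = 4*E
Q(w) = ⅕
P = -337/20 (P = 51/((4*(-3))) - 63/5 = 51/(-12) - 63*⅕ = 51*(-1/12) - 63/5 = -17/4 - 63/5 = -337/20 ≈ -16.850)
(146*P)*Q(-14) = (146*(-337/20))*(⅕) = -24601/10*⅕ = -24601/50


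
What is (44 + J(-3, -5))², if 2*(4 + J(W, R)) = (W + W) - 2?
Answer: 1296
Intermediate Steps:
J(W, R) = -5 + W (J(W, R) = -4 + ((W + W) - 2)/2 = -4 + (2*W - 2)/2 = -4 + (-2 + 2*W)/2 = -4 + (-1 + W) = -5 + W)
(44 + J(-3, -5))² = (44 + (-5 - 3))² = (44 - 8)² = 36² = 1296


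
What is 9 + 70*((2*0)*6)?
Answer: 9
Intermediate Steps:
9 + 70*((2*0)*6) = 9 + 70*(0*6) = 9 + 70*0 = 9 + 0 = 9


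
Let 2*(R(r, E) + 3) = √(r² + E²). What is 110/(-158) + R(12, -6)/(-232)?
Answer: -12523/18328 - 3*√5/232 ≈ -0.71219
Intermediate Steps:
R(r, E) = -3 + √(E² + r²)/2 (R(r, E) = -3 + √(r² + E²)/2 = -3 + √(E² + r²)/2)
110/(-158) + R(12, -6)/(-232) = 110/(-158) + (-3 + √((-6)² + 12²)/2)/(-232) = 110*(-1/158) + (-3 + √(36 + 144)/2)*(-1/232) = -55/79 + (-3 + √180/2)*(-1/232) = -55/79 + (-3 + (6*√5)/2)*(-1/232) = -55/79 + (-3 + 3*√5)*(-1/232) = -55/79 + (3/232 - 3*√5/232) = -12523/18328 - 3*√5/232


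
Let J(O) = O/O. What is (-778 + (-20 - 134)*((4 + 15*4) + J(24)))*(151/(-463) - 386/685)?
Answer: 3043866564/317155 ≈ 9597.4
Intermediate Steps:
J(O) = 1
(-778 + (-20 - 134)*((4 + 15*4) + J(24)))*(151/(-463) - 386/685) = (-778 + (-20 - 134)*((4 + 15*4) + 1))*(151/(-463) - 386/685) = (-778 - 154*((4 + 60) + 1))*(151*(-1/463) - 386*1/685) = (-778 - 154*(64 + 1))*(-151/463 - 386/685) = (-778 - 154*65)*(-282153/317155) = (-778 - 10010)*(-282153/317155) = -10788*(-282153/317155) = 3043866564/317155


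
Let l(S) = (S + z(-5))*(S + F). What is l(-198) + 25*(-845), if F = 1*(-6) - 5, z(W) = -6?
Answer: 21511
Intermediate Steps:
F = -11 (F = -6 - 5 = -11)
l(S) = (-11 + S)*(-6 + S) (l(S) = (S - 6)*(S - 11) = (-6 + S)*(-11 + S) = (-11 + S)*(-6 + S))
l(-198) + 25*(-845) = (66 + (-198)² - 17*(-198)) + 25*(-845) = (66 + 39204 + 3366) - 21125 = 42636 - 21125 = 21511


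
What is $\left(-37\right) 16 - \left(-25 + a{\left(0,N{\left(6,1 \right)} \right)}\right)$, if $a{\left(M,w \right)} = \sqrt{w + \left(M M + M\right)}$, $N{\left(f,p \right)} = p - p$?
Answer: $-567$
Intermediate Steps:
$N{\left(f,p \right)} = 0$
$a{\left(M,w \right)} = \sqrt{M + w + M^{2}}$ ($a{\left(M,w \right)} = \sqrt{w + \left(M^{2} + M\right)} = \sqrt{w + \left(M + M^{2}\right)} = \sqrt{M + w + M^{2}}$)
$\left(-37\right) 16 - \left(-25 + a{\left(0,N{\left(6,1 \right)} \right)}\right) = \left(-37\right) 16 + \left(25 - \sqrt{0 + 0 + 0^{2}}\right) = -592 + \left(25 - \sqrt{0 + 0 + 0}\right) = -592 + \left(25 - \sqrt{0}\right) = -592 + \left(25 - 0\right) = -592 + \left(25 + 0\right) = -592 + 25 = -567$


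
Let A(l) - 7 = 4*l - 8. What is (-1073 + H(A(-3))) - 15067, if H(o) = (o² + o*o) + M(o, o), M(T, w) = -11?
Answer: -15813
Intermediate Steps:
A(l) = -1 + 4*l (A(l) = 7 + (4*l - 8) = 7 + (-8 + 4*l) = -1 + 4*l)
H(o) = -11 + 2*o² (H(o) = (o² + o*o) - 11 = (o² + o²) - 11 = 2*o² - 11 = -11 + 2*o²)
(-1073 + H(A(-3))) - 15067 = (-1073 + (-11 + 2*(-1 + 4*(-3))²)) - 15067 = (-1073 + (-11 + 2*(-1 - 12)²)) - 15067 = (-1073 + (-11 + 2*(-13)²)) - 15067 = (-1073 + (-11 + 2*169)) - 15067 = (-1073 + (-11 + 338)) - 15067 = (-1073 + 327) - 15067 = -746 - 15067 = -15813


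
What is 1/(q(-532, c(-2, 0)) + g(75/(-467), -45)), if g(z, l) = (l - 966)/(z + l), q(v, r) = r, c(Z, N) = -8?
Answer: 7030/101139 ≈ 0.069508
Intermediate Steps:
g(z, l) = (-966 + l)/(l + z)
1/(q(-532, c(-2, 0)) + g(75/(-467), -45)) = 1/(-8 + (-966 - 45)/(-45 + 75/(-467))) = 1/(-8 - 1011/(-45 + 75*(-1/467))) = 1/(-8 - 1011/(-45 - 75/467)) = 1/(-8 - 1011/(-21090/467)) = 1/(-8 - 467/21090*(-1011)) = 1/(-8 + 157379/7030) = 1/(101139/7030) = 7030/101139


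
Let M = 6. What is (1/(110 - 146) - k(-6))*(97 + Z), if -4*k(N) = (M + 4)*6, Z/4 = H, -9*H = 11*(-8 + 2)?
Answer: 204281/108 ≈ 1891.5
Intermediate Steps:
H = 22/3 (H = -11*(-8 + 2)/9 = -11*(-6)/9 = -⅑*(-66) = 22/3 ≈ 7.3333)
Z = 88/3 (Z = 4*(22/3) = 88/3 ≈ 29.333)
k(N) = -15 (k(N) = -(6 + 4)*6/4 = -5*6/2 = -¼*60 = -15)
(1/(110 - 146) - k(-6))*(97 + Z) = (1/(110 - 146) - 1*(-15))*(97 + 88/3) = (1/(-36) + 15)*(379/3) = (-1/36 + 15)*(379/3) = (539/36)*(379/3) = 204281/108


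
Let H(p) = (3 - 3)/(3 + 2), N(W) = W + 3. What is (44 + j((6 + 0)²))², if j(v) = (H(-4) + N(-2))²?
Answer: 2025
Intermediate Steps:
N(W) = 3 + W
H(p) = 0 (H(p) = 0/5 = 0*(⅕) = 0)
j(v) = 1 (j(v) = (0 + (3 - 2))² = (0 + 1)² = 1² = 1)
(44 + j((6 + 0)²))² = (44 + 1)² = 45² = 2025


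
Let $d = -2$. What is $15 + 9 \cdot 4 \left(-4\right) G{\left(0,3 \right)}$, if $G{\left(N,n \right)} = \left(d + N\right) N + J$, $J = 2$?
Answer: $-273$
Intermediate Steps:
$G{\left(N,n \right)} = 2 + N \left(-2 + N\right)$ ($G{\left(N,n \right)} = \left(-2 + N\right) N + 2 = N \left(-2 + N\right) + 2 = 2 + N \left(-2 + N\right)$)
$15 + 9 \cdot 4 \left(-4\right) G{\left(0,3 \right)} = 15 + 9 \cdot 4 \left(-4\right) \left(2 + 0^{2} - 0\right) = 15 + 9 \left(- 16 \left(2 + 0 + 0\right)\right) = 15 + 9 \left(\left(-16\right) 2\right) = 15 + 9 \left(-32\right) = 15 - 288 = -273$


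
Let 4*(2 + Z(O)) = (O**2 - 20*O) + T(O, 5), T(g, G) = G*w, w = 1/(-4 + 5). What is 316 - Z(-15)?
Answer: 371/2 ≈ 185.50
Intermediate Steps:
w = 1 (w = 1/1 = 1)
T(g, G) = G (T(g, G) = G*1 = G)
Z(O) = -3/4 - 5*O + O**2/4 (Z(O) = -2 + ((O**2 - 20*O) + 5)/4 = -2 + (5 + O**2 - 20*O)/4 = -2 + (5/4 - 5*O + O**2/4) = -3/4 - 5*O + O**2/4)
316 - Z(-15) = 316 - (-3/4 - 5*(-15) + (1/4)*(-15)**2) = 316 - (-3/4 + 75 + (1/4)*225) = 316 - (-3/4 + 75 + 225/4) = 316 - 1*261/2 = 316 - 261/2 = 371/2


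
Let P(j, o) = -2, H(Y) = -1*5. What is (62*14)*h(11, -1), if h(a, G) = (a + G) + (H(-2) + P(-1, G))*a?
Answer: -58156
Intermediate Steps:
H(Y) = -5
h(a, G) = G - 6*a (h(a, G) = (a + G) + (-5 - 2)*a = (G + a) - 7*a = G - 6*a)
(62*14)*h(11, -1) = (62*14)*(-1 - 6*11) = 868*(-1 - 66) = 868*(-67) = -58156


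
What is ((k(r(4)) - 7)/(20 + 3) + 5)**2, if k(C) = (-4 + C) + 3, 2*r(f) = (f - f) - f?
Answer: 11025/529 ≈ 20.841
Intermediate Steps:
r(f) = -f/2 (r(f) = ((f - f) - f)/2 = (0 - f)/2 = (-f)/2 = -f/2)
k(C) = -1 + C
((k(r(4)) - 7)/(20 + 3) + 5)**2 = (((-1 - 1/2*4) - 7)/(20 + 3) + 5)**2 = (((-1 - 2) - 7)/23 + 5)**2 = ((-3 - 7)*(1/23) + 5)**2 = (-10*1/23 + 5)**2 = (-10/23 + 5)**2 = (105/23)**2 = 11025/529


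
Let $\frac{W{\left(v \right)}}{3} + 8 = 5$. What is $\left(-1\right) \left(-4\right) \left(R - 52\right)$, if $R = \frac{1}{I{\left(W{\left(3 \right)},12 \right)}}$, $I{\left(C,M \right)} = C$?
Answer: $- \frac{1876}{9} \approx -208.44$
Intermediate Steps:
$W{\left(v \right)} = -9$ ($W{\left(v \right)} = -24 + 3 \cdot 5 = -24 + 15 = -9$)
$R = - \frac{1}{9}$ ($R = \frac{1}{-9} = - \frac{1}{9} \approx -0.11111$)
$\left(-1\right) \left(-4\right) \left(R - 52\right) = \left(-1\right) \left(-4\right) \left(- \frac{1}{9} - 52\right) = 4 \left(- \frac{469}{9}\right) = - \frac{1876}{9}$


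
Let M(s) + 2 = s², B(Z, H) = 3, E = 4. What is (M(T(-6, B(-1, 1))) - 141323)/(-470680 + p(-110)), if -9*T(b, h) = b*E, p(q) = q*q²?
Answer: 1271861/16215120 ≈ 0.078437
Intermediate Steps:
p(q) = q³
T(b, h) = -4*b/9 (T(b, h) = -b*4/9 = -4*b/9)
M(s) = -2 + s²
(M(T(-6, B(-1, 1))) - 141323)/(-470680 + p(-110)) = ((-2 + (-4/9*(-6))²) - 141323)/(-470680 + (-110)³) = ((-2 + (8/3)²) - 141323)/(-470680 - 1331000) = ((-2 + 64/9) - 141323)/(-1801680) = (46/9 - 141323)*(-1/1801680) = -1271861/9*(-1/1801680) = 1271861/16215120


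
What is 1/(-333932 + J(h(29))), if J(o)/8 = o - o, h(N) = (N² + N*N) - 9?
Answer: -1/333932 ≈ -2.9946e-6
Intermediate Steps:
h(N) = -9 + 2*N² (h(N) = (N² + N²) - 9 = 2*N² - 9 = -9 + 2*N²)
J(o) = 0 (J(o) = 8*(o - o) = 8*0 = 0)
1/(-333932 + J(h(29))) = 1/(-333932 + 0) = 1/(-333932) = -1/333932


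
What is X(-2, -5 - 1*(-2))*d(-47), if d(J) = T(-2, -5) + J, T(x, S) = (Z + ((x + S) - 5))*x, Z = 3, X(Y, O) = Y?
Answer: 58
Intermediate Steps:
T(x, S) = x*(-2 + S + x) (T(x, S) = (3 + ((x + S) - 5))*x = (3 + ((S + x) - 5))*x = (3 + (-5 + S + x))*x = (-2 + S + x)*x = x*(-2 + S + x))
d(J) = 18 + J (d(J) = -2*(-2 - 5 - 2) + J = -2*(-9) + J = 18 + J)
X(-2, -5 - 1*(-2))*d(-47) = -2*(18 - 47) = -2*(-29) = 58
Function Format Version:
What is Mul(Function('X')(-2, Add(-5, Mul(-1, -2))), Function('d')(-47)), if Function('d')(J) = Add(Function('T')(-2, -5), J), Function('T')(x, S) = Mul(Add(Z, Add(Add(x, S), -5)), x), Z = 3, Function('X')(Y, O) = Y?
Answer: 58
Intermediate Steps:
Function('T')(x, S) = Mul(x, Add(-2, S, x)) (Function('T')(x, S) = Mul(Add(3, Add(Add(x, S), -5)), x) = Mul(Add(3, Add(Add(S, x), -5)), x) = Mul(Add(3, Add(-5, S, x)), x) = Mul(Add(-2, S, x), x) = Mul(x, Add(-2, S, x)))
Function('d')(J) = Add(18, J) (Function('d')(J) = Add(Mul(-2, Add(-2, -5, -2)), J) = Add(Mul(-2, -9), J) = Add(18, J))
Mul(Function('X')(-2, Add(-5, Mul(-1, -2))), Function('d')(-47)) = Mul(-2, Add(18, -47)) = Mul(-2, -29) = 58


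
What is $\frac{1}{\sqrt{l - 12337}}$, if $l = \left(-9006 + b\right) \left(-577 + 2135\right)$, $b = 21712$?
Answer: $\frac{\sqrt{2198179}}{6594537} \approx 0.00022483$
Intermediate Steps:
$l = 19795948$ ($l = \left(-9006 + 21712\right) \left(-577 + 2135\right) = 12706 \cdot 1558 = 19795948$)
$\frac{1}{\sqrt{l - 12337}} = \frac{1}{\sqrt{19795948 - 12337}} = \frac{1}{\sqrt{19783611}} = \frac{1}{3 \sqrt{2198179}} = \frac{\sqrt{2198179}}{6594537}$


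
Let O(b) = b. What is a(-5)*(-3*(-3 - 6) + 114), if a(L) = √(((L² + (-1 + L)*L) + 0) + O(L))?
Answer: 705*√2 ≈ 997.02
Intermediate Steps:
a(L) = √(L + L² + L*(-1 + L)) (a(L) = √(((L² + (-1 + L)*L) + 0) + L) = √(((L² + L*(-1 + L)) + 0) + L) = √((L² + L*(-1 + L)) + L) = √(L + L² + L*(-1 + L)))
a(-5)*(-3*(-3 - 6) + 114) = (√2*√((-5)²))*(-3*(-3 - 6) + 114) = (√2*√25)*(-3*(-9) + 114) = (√2*5)*(27 + 114) = (5*√2)*141 = 705*√2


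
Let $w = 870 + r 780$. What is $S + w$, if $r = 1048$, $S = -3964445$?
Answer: $-3146135$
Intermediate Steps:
$w = 818310$ ($w = 870 + 1048 \cdot 780 = 870 + 817440 = 818310$)
$S + w = -3964445 + 818310 = -3146135$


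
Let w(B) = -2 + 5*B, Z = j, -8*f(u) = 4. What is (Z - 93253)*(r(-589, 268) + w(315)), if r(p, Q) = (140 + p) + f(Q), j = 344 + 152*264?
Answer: -118598907/2 ≈ -5.9299e+7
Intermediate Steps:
f(u) = -1/2 (f(u) = -1/8*4 = -1/2)
j = 40472 (j = 344 + 40128 = 40472)
Z = 40472
r(p, Q) = 279/2 + p (r(p, Q) = (140 + p) - 1/2 = 279/2 + p)
(Z - 93253)*(r(-589, 268) + w(315)) = (40472 - 93253)*((279/2 - 589) + (-2 + 5*315)) = -52781*(-899/2 + (-2 + 1575)) = -52781*(-899/2 + 1573) = -52781*2247/2 = -118598907/2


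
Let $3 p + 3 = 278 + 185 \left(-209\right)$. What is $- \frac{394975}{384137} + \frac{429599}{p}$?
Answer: $- \frac{510237703439}{14747019430} \approx -34.599$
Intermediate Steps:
$p = - \frac{38390}{3}$ ($p = -1 + \frac{278 + 185 \left(-209\right)}{3} = -1 + \frac{278 - 38665}{3} = -1 + \frac{1}{3} \left(-38387\right) = -1 - \frac{38387}{3} = - \frac{38390}{3} \approx -12797.0$)
$- \frac{394975}{384137} + \frac{429599}{p} = - \frac{394975}{384137} + \frac{429599}{- \frac{38390}{3}} = \left(-394975\right) \frac{1}{384137} + 429599 \left(- \frac{3}{38390}\right) = - \frac{394975}{384137} - \frac{1288797}{38390} = - \frac{510237703439}{14747019430}$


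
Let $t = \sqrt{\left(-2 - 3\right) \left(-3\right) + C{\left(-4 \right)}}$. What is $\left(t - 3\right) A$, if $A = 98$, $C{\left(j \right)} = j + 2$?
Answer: $-294 + 98 \sqrt{13} \approx 59.344$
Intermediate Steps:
$C{\left(j \right)} = 2 + j$
$t = \sqrt{13}$ ($t = \sqrt{\left(-2 - 3\right) \left(-3\right) + \left(2 - 4\right)} = \sqrt{\left(-5\right) \left(-3\right) - 2} = \sqrt{15 - 2} = \sqrt{13} \approx 3.6056$)
$\left(t - 3\right) A = \left(\sqrt{13} - 3\right) 98 = \left(-3 + \sqrt{13}\right) 98 = -294 + 98 \sqrt{13}$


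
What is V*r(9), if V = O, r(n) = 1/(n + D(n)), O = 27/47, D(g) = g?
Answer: 3/94 ≈ 0.031915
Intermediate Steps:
O = 27/47 (O = 27*(1/47) = 27/47 ≈ 0.57447)
r(n) = 1/(2*n) (r(n) = 1/(n + n) = 1/(2*n))
V = 27/47 ≈ 0.57447
V*r(9) = 27*((½)/9)/47 = 27*((½)*(⅑))/47 = (27/47)*(1/18) = 3/94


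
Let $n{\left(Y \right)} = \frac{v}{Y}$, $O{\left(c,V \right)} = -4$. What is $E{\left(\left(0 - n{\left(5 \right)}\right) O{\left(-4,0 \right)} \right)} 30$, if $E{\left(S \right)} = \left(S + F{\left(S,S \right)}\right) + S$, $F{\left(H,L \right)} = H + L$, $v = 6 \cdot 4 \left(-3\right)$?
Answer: $-6912$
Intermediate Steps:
$v = -72$ ($v = 24 \left(-3\right) = -72$)
$n{\left(Y \right)} = - \frac{72}{Y}$
$E{\left(S \right)} = 4 S$ ($E{\left(S \right)} = \left(S + \left(S + S\right)\right) + S = \left(S + 2 S\right) + S = 3 S + S = 4 S$)
$E{\left(\left(0 - n{\left(5 \right)}\right) O{\left(-4,0 \right)} \right)} 30 = 4 \left(0 - - \frac{72}{5}\right) \left(-4\right) 30 = 4 \left(0 + \frac{72}{5}\right) \left(-4\right) 30 = 4 \cdot \frac{72}{5} \left(-4\right) 30 = 4 \left(- \frac{288}{5}\right) 30 = \left(- \frac{1152}{5}\right) 30 = -6912$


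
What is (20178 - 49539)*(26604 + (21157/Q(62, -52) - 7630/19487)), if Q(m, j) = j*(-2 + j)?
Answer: -1096255671930797/1403064 ≈ -7.8133e+8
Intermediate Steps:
(20178 - 49539)*(26604 + (21157/Q(62, -52) - 7630/19487)) = (20178 - 49539)*(26604 + (21157/((-52*(-2 - 52))) - 7630/19487)) = -29361*(26604 + (21157/((-52*(-54))) - 7630*1/19487)) = -29361*(26604 + (21157/2808 - 7630/19487)) = -29361*(26604 + 30066263/4209192) = -29361*112011410231/4209192 = -1096255671930797/1403064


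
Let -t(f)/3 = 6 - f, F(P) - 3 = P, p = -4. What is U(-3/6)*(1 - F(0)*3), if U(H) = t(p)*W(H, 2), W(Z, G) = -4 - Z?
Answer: -840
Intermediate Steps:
F(P) = 3 + P
t(f) = -18 + 3*f (t(f) = -3*(6 - f) = -18 + 3*f)
U(H) = 120 + 30*H (U(H) = (-18 + 3*(-4))*(-4 - H) = (-18 - 12)*(-4 - H) = -30*(-4 - H) = 120 + 30*H)
U(-3/6)*(1 - F(0)*3) = (120 + 30*(-3/6))*(1 - (3 + 0)*3) = (120 + 30*(-3*⅙))*(1 - 3*3) = (120 + 30*(-½))*(1 - 1*9) = (120 - 15)*(1 - 9) = 105*(-8) = -840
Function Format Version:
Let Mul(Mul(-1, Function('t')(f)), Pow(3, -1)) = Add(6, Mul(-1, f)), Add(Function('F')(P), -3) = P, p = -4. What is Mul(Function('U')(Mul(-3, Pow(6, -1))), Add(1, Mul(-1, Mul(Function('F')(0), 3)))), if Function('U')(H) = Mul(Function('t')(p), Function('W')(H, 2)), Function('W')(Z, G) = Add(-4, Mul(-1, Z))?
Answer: -840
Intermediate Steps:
Function('F')(P) = Add(3, P)
Function('t')(f) = Add(-18, Mul(3, f)) (Function('t')(f) = Mul(-3, Add(6, Mul(-1, f))) = Add(-18, Mul(3, f)))
Function('U')(H) = Add(120, Mul(30, H)) (Function('U')(H) = Mul(Add(-18, Mul(3, -4)), Add(-4, Mul(-1, H))) = Mul(Add(-18, -12), Add(-4, Mul(-1, H))) = Mul(-30, Add(-4, Mul(-1, H))) = Add(120, Mul(30, H)))
Mul(Function('U')(Mul(-3, Pow(6, -1))), Add(1, Mul(-1, Mul(Function('F')(0), 3)))) = Mul(Add(120, Mul(30, Mul(-3, Pow(6, -1)))), Add(1, Mul(-1, Mul(Add(3, 0), 3)))) = Mul(Add(120, Mul(30, Mul(-3, Rational(1, 6)))), Add(1, Mul(-1, Mul(3, 3)))) = Mul(Add(120, Mul(30, Rational(-1, 2))), Add(1, Mul(-1, 9))) = Mul(Add(120, -15), Add(1, -9)) = Mul(105, -8) = -840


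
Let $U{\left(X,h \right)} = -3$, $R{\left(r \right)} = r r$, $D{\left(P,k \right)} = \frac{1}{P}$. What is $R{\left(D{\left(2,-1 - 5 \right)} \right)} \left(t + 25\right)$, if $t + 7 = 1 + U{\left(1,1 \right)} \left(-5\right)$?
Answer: $\frac{17}{2} \approx 8.5$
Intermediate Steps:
$R{\left(r \right)} = r^{2}$
$t = 9$ ($t = -7 + \left(1 - -15\right) = -7 + \left(1 + 15\right) = -7 + 16 = 9$)
$R{\left(D{\left(2,-1 - 5 \right)} \right)} \left(t + 25\right) = \left(\frac{1}{2}\right)^{2} \left(9 + 25\right) = \left(\frac{1}{2}\right)^{2} \cdot 34 = \frac{1}{4} \cdot 34 = \frac{17}{2}$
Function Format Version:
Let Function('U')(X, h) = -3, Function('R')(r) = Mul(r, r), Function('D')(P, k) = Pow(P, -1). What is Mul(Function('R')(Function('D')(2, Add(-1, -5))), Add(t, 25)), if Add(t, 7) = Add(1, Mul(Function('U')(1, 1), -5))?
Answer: Rational(17, 2) ≈ 8.5000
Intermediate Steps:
Function('R')(r) = Pow(r, 2)
t = 9 (t = Add(-7, Add(1, Mul(-3, -5))) = Add(-7, Add(1, 15)) = Add(-7, 16) = 9)
Mul(Function('R')(Function('D')(2, Add(-1, -5))), Add(t, 25)) = Mul(Pow(Pow(2, -1), 2), Add(9, 25)) = Mul(Pow(Rational(1, 2), 2), 34) = Mul(Rational(1, 4), 34) = Rational(17, 2)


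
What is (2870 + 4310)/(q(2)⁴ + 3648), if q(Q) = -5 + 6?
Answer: 7180/3649 ≈ 1.9677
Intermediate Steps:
q(Q) = 1
(2870 + 4310)/(q(2)⁴ + 3648) = (2870 + 4310)/(1⁴ + 3648) = 7180/(1 + 3648) = 7180/3649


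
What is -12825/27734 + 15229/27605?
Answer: 68326961/765597070 ≈ 0.089247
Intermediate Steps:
-12825/27734 + 15229/27605 = 68326961/765597070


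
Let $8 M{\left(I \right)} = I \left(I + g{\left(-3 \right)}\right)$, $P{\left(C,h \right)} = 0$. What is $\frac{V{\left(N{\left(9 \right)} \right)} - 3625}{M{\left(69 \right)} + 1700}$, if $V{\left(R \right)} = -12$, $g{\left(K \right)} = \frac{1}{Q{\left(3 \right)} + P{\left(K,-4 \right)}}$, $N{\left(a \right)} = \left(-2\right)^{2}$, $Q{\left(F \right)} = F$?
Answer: $- \frac{3637}{2298} \approx -1.5827$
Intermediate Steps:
$N{\left(a \right)} = 4$
$g{\left(K \right)} = \frac{1}{3}$ ($g{\left(K \right)} = \frac{1}{3 + 0} = \frac{1}{3}$)
$M{\left(I \right)} = \frac{I \left(\frac{1}{3} + I\right)}{8}$ ($M{\left(I \right)} = \frac{I \left(I + \frac{1}{3}\right)}{8} = \frac{I \left(\frac{1}{3} + I\right)}{8}$)
$\frac{V{\left(N{\left(9 \right)} \right)} - 3625}{M{\left(69 \right)} + 1700} = \frac{-12 - 3625}{\frac{1}{24} \cdot 69 \left(1 + 3 \cdot 69\right) + 1700} = - \frac{3637}{\frac{1}{24} \cdot 69 \left(1 + 207\right) + 1700} = - \frac{3637}{\frac{1}{24} \cdot 69 \cdot 208 + 1700} = - \frac{3637}{598 + 1700} = - \frac{3637}{2298}$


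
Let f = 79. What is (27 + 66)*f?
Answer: 7347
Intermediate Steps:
(27 + 66)*f = (27 + 66)*79 = 93*79 = 7347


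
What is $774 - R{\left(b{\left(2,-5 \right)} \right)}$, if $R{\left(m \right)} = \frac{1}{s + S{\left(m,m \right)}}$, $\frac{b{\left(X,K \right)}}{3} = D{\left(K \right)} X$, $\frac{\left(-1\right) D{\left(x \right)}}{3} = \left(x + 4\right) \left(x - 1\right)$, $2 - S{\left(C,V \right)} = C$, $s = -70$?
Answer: $\frac{30959}{40} \approx 773.97$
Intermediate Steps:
$S{\left(C,V \right)} = 2 - C$
$D{\left(x \right)} = - 3 \left(-1 + x\right) \left(4 + x\right)$ ($D{\left(x \right)} = - 3 \left(x + 4\right) \left(x - 1\right) = - 3 \left(4 + x\right) \left(-1 + x\right) = - 3 \left(-1 + x\right) \left(4 + x\right)$)
$b{\left(X,K \right)} = 3 X \left(12 - 9 K - 3 K^{2}\right)$ ($b{\left(X,K \right)} = 3 \left(12 - 9 K - 3 K^{2}\right) X = 3 X \left(12 - 9 K - 3 K^{2}\right)$)
$R{\left(m \right)} = \frac{1}{-68 - m}$ ($R{\left(m \right)} = \frac{1}{-70 - \left(-2 + m\right)} = \frac{1}{-68 - m}$)
$774 - R{\left(b{\left(2,-5 \right)} \right)} = 774 - - \frac{1}{68 + 9 \cdot 2 \left(4 - \left(-5\right)^{2} - -15\right)} = 774 - - \frac{1}{68 + 9 \cdot 2 \left(4 - 25 + 15\right)} = 774 - - \frac{1}{68 + 9 \cdot 2 \left(-6\right)} = 774 - - \frac{1}{68 - 108} = 774 - - \frac{1}{-40} = 774 - \left(-1\right) \left(- \frac{1}{40}\right) = 774 - \frac{1}{40} = \frac{30959}{40}$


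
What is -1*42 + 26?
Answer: -16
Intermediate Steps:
-1*42 + 26 = -42 + 26 = -16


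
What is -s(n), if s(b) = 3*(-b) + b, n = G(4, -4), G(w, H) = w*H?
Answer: -32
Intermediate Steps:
G(w, H) = H*w
n = -16 (n = -4*4 = -16)
s(b) = -2*b (s(b) = -3*b + b = -2*b)
-s(n) = -(-2)*(-16) = -1*32 = -32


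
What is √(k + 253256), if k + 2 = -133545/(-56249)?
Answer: 3*√89032278369551/56249 ≈ 503.25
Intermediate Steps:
k = 21047/56249 (k = -2 - 133545/(-56249) = -2 - 133545*(-1/56249) = -2 + 133545/56249 = 21047/56249 ≈ 0.37418)
√(k + 253256) = √(21047/56249 + 253256) = √(14245417791/56249) = 3*√89032278369551/56249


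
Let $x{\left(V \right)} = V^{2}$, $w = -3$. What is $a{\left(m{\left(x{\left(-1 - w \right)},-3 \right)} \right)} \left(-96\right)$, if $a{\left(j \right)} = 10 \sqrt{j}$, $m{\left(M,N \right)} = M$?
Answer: $-1920$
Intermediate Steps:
$a{\left(m{\left(x{\left(-1 - w \right)},-3 \right)} \right)} \left(-96\right) = 10 \sqrt{\left(-1 - -3\right)^{2}} \left(-96\right) = 10 \sqrt{\left(-1 + 3\right)^{2}} \left(-96\right) = 10 \sqrt{2^{2}} \left(-96\right) = 10 \sqrt{4} \left(-96\right) = 10 \cdot 2 \left(-96\right) = 20 \left(-96\right) = -1920$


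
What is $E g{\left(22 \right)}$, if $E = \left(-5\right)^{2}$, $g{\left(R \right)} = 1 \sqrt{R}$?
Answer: $25 \sqrt{22} \approx 117.26$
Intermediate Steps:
$g{\left(R \right)} = \sqrt{R}$
$E = 25$
$E g{\left(22 \right)} = 25 \sqrt{22}$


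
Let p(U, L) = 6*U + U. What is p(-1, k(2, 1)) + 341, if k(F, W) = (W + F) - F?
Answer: 334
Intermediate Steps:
k(F, W) = W (k(F, W) = (F + W) - F = W)
p(U, L) = 7*U
p(-1, k(2, 1)) + 341 = 7*(-1) + 341 = -7 + 341 = 334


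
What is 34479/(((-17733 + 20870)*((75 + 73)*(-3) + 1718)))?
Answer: 34479/3996538 ≈ 0.0086272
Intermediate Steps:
34479/(((-17733 + 20870)*((75 + 73)*(-3) + 1718))) = 34479/((3137*(148*(-3) + 1718))) = 34479/((3137*(-444 + 1718))) = 34479/((3137*1274)) = 34479/3996538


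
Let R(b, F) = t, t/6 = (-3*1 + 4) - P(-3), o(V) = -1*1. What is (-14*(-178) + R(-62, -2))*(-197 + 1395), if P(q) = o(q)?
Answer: 2999792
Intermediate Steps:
o(V) = -1
P(q) = -1
t = 12 (t = 6*((-3*1 + 4) - 1*(-1)) = 6*((-3 + 4) + 1) = 6*(1 + 1) = 6*2 = 12)
R(b, F) = 12
(-14*(-178) + R(-62, -2))*(-197 + 1395) = (-14*(-178) + 12)*(-197 + 1395) = (2492 + 12)*1198 = 2504*1198 = 2999792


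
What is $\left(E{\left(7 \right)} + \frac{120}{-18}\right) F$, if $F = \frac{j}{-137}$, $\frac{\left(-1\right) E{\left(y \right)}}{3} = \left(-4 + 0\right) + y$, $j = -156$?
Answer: $- \frac{2444}{137} \approx -17.839$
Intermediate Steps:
$E{\left(y \right)} = 12 - 3 y$ ($E{\left(y \right)} = - 3 \left(\left(-4 + 0\right) + y\right) = - 3 \left(-4 + y\right) = 12 - 3 y$)
$F = \frac{156}{137}$ ($F = - \frac{156}{-137} = \left(-156\right) \left(- \frac{1}{137}\right) = \frac{156}{137} \approx 1.1387$)
$\left(E{\left(7 \right)} + \frac{120}{-18}\right) F = \left(\left(12 - 21\right) + \frac{120}{-18}\right) \frac{156}{137} = \left(\left(12 - 21\right) + 120 \left(- \frac{1}{18}\right)\right) \frac{156}{137} = \left(-9 - \frac{20}{3}\right) \frac{156}{137} = \left(- \frac{47}{3}\right) \frac{156}{137} = - \frac{2444}{137}$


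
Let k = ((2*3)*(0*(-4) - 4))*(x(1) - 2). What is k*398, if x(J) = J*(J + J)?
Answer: 0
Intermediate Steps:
x(J) = 2*J**2 (x(J) = J*(2*J) = 2*J**2)
k = 0 (k = ((2*3)*(0*(-4) - 4))*(2*1**2 - 2) = (6*(0 - 4))*(2*1 - 2) = (6*(-4))*(2 - 2) = -24*0 = 0)
k*398 = 0*398 = 0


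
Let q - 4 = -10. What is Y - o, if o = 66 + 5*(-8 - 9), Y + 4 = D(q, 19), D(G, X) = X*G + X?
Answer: -80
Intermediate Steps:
q = -6 (q = 4 - 10 = -6)
D(G, X) = X + G*X (D(G, X) = G*X + X = X + G*X)
Y = -99 (Y = -4 + 19*(1 - 6) = -4 + 19*(-5) = -4 - 95 = -99)
o = -19 (o = 66 + 5*(-17) = 66 - 85 = -19)
Y - o = -99 - 1*(-19) = -99 + 19 = -80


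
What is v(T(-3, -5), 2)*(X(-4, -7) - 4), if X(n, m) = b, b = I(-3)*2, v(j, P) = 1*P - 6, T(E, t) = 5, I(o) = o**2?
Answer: -56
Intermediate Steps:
v(j, P) = -6 + P (v(j, P) = P - 6 = -6 + P)
b = 18 (b = (-3)**2*2 = 9*2 = 18)
X(n, m) = 18
v(T(-3, -5), 2)*(X(-4, -7) - 4) = (-6 + 2)*(18 - 4) = -4*14 = -56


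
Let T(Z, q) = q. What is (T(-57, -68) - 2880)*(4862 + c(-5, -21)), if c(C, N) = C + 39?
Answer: -14433408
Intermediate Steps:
c(C, N) = 39 + C
(T(-57, -68) - 2880)*(4862 + c(-5, -21)) = (-68 - 2880)*(4862 + (39 - 5)) = -2948*(4862 + 34) = -2948*4896 = -14433408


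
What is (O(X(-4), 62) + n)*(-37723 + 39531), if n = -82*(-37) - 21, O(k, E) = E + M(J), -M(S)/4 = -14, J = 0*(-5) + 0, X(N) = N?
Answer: 5660848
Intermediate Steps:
J = 0 (J = 0 + 0 = 0)
M(S) = 56 (M(S) = -4*(-14) = 56)
O(k, E) = 56 + E (O(k, E) = E + 56 = 56 + E)
n = 3013 (n = 3034 - 21 = 3013)
(O(X(-4), 62) + n)*(-37723 + 39531) = ((56 + 62) + 3013)*(-37723 + 39531) = (118 + 3013)*1808 = 3131*1808 = 5660848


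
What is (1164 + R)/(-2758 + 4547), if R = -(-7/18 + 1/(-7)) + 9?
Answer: 147865/225414 ≈ 0.65597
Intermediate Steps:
R = 1201/126 (R = -(-7*1/18 + 1*(-⅐)) + 9 = -(-7/18 - ⅐) + 9 = -1*(-67/126) + 9 = 67/126 + 9 = 1201/126 ≈ 9.5317)
(1164 + R)/(-2758 + 4547) = (1164 + 1201/126)/(-2758 + 4547) = (147865/126)/1789 = (147865/126)*(1/1789) = 147865/225414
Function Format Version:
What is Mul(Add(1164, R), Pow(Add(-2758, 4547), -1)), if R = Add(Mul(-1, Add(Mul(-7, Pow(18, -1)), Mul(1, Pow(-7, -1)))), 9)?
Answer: Rational(147865, 225414) ≈ 0.65597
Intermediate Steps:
R = Rational(1201, 126) (R = Add(Mul(-1, Add(Mul(-7, Rational(1, 18)), Mul(1, Rational(-1, 7)))), 9) = Add(Mul(-1, Add(Rational(-7, 18), Rational(-1, 7))), 9) = Add(Mul(-1, Rational(-67, 126)), 9) = Add(Rational(67, 126), 9) = Rational(1201, 126) ≈ 9.5317)
Mul(Add(1164, R), Pow(Add(-2758, 4547), -1)) = Mul(Add(1164, Rational(1201, 126)), Pow(Add(-2758, 4547), -1)) = Mul(Rational(147865, 126), Pow(1789, -1)) = Mul(Rational(147865, 126), Rational(1, 1789)) = Rational(147865, 225414)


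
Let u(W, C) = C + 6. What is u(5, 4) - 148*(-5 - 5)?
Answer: 1490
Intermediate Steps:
u(W, C) = 6 + C
u(5, 4) - 148*(-5 - 5) = (6 + 4) - 148*(-5 - 5) = 10 - 148*(-10) = 10 - 37*(-40) = 10 + 1480 = 1490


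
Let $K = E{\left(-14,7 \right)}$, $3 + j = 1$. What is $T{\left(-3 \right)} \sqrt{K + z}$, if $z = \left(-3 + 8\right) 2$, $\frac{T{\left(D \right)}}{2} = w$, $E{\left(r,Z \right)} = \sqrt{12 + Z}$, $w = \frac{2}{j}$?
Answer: $- 2 \sqrt{10 + \sqrt{19}} \approx -7.5786$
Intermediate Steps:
$j = -2$ ($j = -3 + 1 = -2$)
$w = -1$ ($w = \frac{2}{-2} = 2 \left(- \frac{1}{2}\right) = -1$)
$T{\left(D \right)} = -2$ ($T{\left(D \right)} = 2 \left(-1\right) = -2$)
$K = \sqrt{19}$ ($K = \sqrt{12 + 7} = \sqrt{19} \approx 4.3589$)
$z = 10$ ($z = 5 \cdot 2 = 10$)
$T{\left(-3 \right)} \sqrt{K + z} = - 2 \sqrt{\sqrt{19} + 10} = - 2 \sqrt{10 + \sqrt{19}}$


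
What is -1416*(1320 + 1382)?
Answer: -3826032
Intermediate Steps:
-1416*(1320 + 1382) = -1416*2702 = -3826032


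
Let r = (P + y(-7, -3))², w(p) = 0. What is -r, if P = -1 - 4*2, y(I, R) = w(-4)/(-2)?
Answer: -81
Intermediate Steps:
y(I, R) = 0 (y(I, R) = 0/(-2) = 0*(-½) = 0)
P = -9 (P = -1 - 8 = -9)
r = 81 (r = (-9 + 0)² = (-9)² = 81)
-r = -1*81 = -81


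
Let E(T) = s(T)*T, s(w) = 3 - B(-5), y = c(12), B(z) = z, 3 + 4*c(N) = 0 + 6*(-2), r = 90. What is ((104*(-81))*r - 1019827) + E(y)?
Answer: -1778017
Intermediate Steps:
c(N) = -15/4 (c(N) = -¾ + (0 + 6*(-2))/4 = -¾ + (0 - 12)/4 = -¾ + (¼)*(-12) = -¾ - 3 = -15/4)
y = -15/4 ≈ -3.7500
s(w) = 8 (s(w) = 3 - 1*(-5) = 3 + 5 = 8)
E(T) = 8*T
((104*(-81))*r - 1019827) + E(y) = ((104*(-81))*90 - 1019827) + 8*(-15/4) = (-8424*90 - 1019827) - 30 = (-758160 - 1019827) - 30 = -1777987 - 30 = -1778017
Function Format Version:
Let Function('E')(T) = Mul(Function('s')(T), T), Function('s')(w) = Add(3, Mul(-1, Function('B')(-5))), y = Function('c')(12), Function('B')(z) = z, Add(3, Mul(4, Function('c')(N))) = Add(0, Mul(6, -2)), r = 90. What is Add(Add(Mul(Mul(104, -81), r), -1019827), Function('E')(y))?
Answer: -1778017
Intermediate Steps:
Function('c')(N) = Rational(-15, 4) (Function('c')(N) = Add(Rational(-3, 4), Mul(Rational(1, 4), Add(0, Mul(6, -2)))) = Add(Rational(-3, 4), Mul(Rational(1, 4), Add(0, -12))) = Add(Rational(-3, 4), Mul(Rational(1, 4), -12)) = Add(Rational(-3, 4), -3) = Rational(-15, 4))
y = Rational(-15, 4) ≈ -3.7500
Function('s')(w) = 8 (Function('s')(w) = Add(3, Mul(-1, -5)) = Add(3, 5) = 8)
Function('E')(T) = Mul(8, T)
Add(Add(Mul(Mul(104, -81), r), -1019827), Function('E')(y)) = Add(Add(Mul(Mul(104, -81), 90), -1019827), Mul(8, Rational(-15, 4))) = Add(Add(Mul(-8424, 90), -1019827), -30) = Add(Add(-758160, -1019827), -30) = Add(-1777987, -30) = -1778017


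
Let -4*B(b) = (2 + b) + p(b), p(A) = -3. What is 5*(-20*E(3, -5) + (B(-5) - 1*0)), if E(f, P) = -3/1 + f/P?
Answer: 735/2 ≈ 367.50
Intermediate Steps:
E(f, P) = -3 + f/P (E(f, P) = -3*1 + f/P = -3 + f/P)
B(b) = ¼ - b/4 (B(b) = -((2 + b) - 3)/4 = -(-1 + b)/4 = ¼ - b/4)
5*(-20*E(3, -5) + (B(-5) - 1*0)) = 5*(-20*(-3 + 3/(-5)) + ((¼ - ¼*(-5)) - 1*0)) = 5*(-20*(-3 + 3*(-⅕)) + ((¼ + 5/4) + 0)) = 5*(-20*(-3 - ⅗) + (3/2 + 0)) = 5*(-20*(-18/5) + 3/2) = 5*(72 + 3/2) = 5*(147/2) = 735/2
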